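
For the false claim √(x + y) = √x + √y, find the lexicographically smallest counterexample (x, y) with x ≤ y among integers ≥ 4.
Substituting (4, 4) into the claim:
LHS = √(4 + 4) = 2·√(2) ≈ 2.828
RHS = √4 + √4 = 4

Since LHS ≠ RHS, this pair disproves the claim, and no lexicographically smaller pair (x ≤ y, integers ≥ 4) does.

For instance (9, 9) is also a counterexample (LHS = 3·√(2) ≈ 4.243, RHS = 6), but it's lexicographically larger.

Answer: (x, y) = (4, 4)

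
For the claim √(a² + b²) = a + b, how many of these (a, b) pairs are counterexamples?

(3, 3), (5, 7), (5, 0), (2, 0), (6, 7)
3

Testing each pair:
(3, 3): LHS = 3·√(2) ≈ 4.243, RHS = 6 → counterexample
(5, 7): LHS = √(74) ≈ 8.602, RHS = 12 → counterexample
(5, 0): LHS = 5, RHS = 5 → satisfies claim
(2, 0): LHS = 2, RHS = 2 → satisfies claim
(6, 7): LHS = √(85) ≈ 9.22, RHS = 13 → counterexample

That makes 3 counterexamples.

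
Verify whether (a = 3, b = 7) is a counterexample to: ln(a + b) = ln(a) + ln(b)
Substituting a = 3, b = 7:
LHS = ln(3 + 7) = ln(10) ≈ 2.303
RHS = ln(3) + ln(7) ≈ 3.045

Since LHS ≠ RHS, this pair disproves the claim.

Answer: Yes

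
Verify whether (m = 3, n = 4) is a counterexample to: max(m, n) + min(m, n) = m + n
No

Substituting m = 3, n = 4:
LHS = max(3, 4) + min(3, 4) = 7
RHS = 3 + 4 = 7

The sides agree, so this pair does not disprove the claim.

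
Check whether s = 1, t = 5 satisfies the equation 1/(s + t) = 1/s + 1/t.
Fails

Substituting s = 1, t = 5:

LHS = 1/(1 + 5) = 1/6
RHS = 1/1 + 1/5 = 6/5

LHS ≠ RHS, so the equation does not hold at this point.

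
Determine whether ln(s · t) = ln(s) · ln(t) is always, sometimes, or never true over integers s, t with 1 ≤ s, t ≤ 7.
It holds at (s, t) = (1, 1) (both sides equal 0), but fails at (s, t) = (2, 5) (LHS = ln(10) ≈ 2.303, RHS = ln(2)·ln(5) ≈ 1.116).

Answer: Sometimes true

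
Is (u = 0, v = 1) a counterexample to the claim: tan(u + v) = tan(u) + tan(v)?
No

Substituting u = 0, v = 1:
LHS = tan(0 + 1) = tan(1) ≈ 1.557
RHS = tan(0) + tan(1) = tan(1) ≈ 1.557

The sides agree, so this pair does not disprove the claim.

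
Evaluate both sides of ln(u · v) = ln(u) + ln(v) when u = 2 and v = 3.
LHS = ln(2 · 3) = ln(6) ≈ 1.792
RHS = ln(2) + ln(3) ≈ 1.792

LHS = RHS: the two sides agree.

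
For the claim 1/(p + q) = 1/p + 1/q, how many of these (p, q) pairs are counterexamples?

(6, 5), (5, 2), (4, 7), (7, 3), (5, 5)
5

Testing each pair:
(6, 5): LHS = 1/11, RHS = 11/30 → counterexample
(5, 2): LHS = 1/7, RHS = 7/10 → counterexample
(4, 7): LHS = 1/11, RHS = 11/28 → counterexample
(7, 3): LHS = 1/10, RHS = 10/21 → counterexample
(5, 5): LHS = 1/10, RHS = 2/5 → counterexample

That makes 5 counterexamples.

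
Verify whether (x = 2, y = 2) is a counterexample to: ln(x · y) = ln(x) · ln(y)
Yes

Substituting x = 2, y = 2:
LHS = ln(2 · 2) = ln(4) ≈ 1.386
RHS = ln(2) · ln(2) = ln(2)² ≈ 0.4805

Since LHS ≠ RHS, this pair disproves the claim.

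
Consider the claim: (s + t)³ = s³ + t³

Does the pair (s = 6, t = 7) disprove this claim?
Yes

Substituting s = 6, t = 7:
LHS = (6 + 7)³ = 2197
RHS = 6³ + 7³ = 559

Since LHS ≠ RHS, this pair disproves the claim.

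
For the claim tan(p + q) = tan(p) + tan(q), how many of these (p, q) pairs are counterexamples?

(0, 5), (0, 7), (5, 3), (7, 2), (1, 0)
Testing each pair:
(0, 5): LHS = tan(5) ≈ -3.381, RHS = tan(5) ≈ -3.381 → satisfies claim
(0, 7): LHS = tan(7) ≈ 0.8714, RHS = tan(7) ≈ 0.8714 → satisfies claim
(5, 3): LHS = tan(8) ≈ -6.8, RHS = tan(5) + tan(3) ≈ -3.523 → counterexample
(7, 2): LHS = tan(9) ≈ -0.4523, RHS = tan(2) + tan(7) ≈ -1.314 → counterexample
(1, 0): LHS = tan(1) ≈ 1.557, RHS = tan(1) ≈ 1.557 → satisfies claim

That makes 2 counterexamples.

Answer: 2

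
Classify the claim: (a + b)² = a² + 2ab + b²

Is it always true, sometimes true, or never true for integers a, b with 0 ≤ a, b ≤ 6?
Always true

The identity holds for every pair in the range. For instance at (a, b) = (4, 2): both sides equal 36.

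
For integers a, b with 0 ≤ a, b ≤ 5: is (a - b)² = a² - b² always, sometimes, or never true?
Sometimes true

It holds at (a, b) = (1, 0) (both sides equal 1), but fails at (a, b) = (0, 1) (LHS = 1, RHS = -1).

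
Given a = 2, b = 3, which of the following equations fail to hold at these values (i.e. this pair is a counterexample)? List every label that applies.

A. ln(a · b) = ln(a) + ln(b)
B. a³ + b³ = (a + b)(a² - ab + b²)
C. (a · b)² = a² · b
C

Evaluating each claim at the given values:
A. LHS = ln(6) ≈ 1.792, RHS = ln(2) + ln(3) ≈ 1.792 → holds here (LHS = RHS)
B. LHS = 35, RHS = 35 → holds here (LHS = RHS)
C. LHS = 36, RHS = 12 → fails here (LHS ≠ RHS)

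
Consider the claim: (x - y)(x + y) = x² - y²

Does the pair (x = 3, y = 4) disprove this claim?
No

Substituting x = 3, y = 4:
LHS = (3 - 4)(3 + 4) = -7
RHS = 3² - 4² = -7

The sides agree, so this pair does not disprove the claim.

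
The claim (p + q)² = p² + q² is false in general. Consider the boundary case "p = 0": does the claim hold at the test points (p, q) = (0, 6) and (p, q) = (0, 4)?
Yes, holds at both test points

At (0, 6): LHS = 36, RHS = 36 → equal
At (0, 4): LHS = 16, RHS = 16 → equal

So the claim does hold at both of these boundary points, even though it is not an identity.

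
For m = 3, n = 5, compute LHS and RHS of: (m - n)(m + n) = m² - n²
LHS = (3 - 5)(3 + 5) = -16
RHS = 3² - 5² = -16

LHS = RHS: the two sides agree.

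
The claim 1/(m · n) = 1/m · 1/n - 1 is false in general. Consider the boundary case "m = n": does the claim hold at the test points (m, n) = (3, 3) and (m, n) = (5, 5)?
At (3, 3): LHS = 1/9 ≠ RHS = -8/9
At (5, 5): LHS = 1/25 ≠ RHS = -24/25

Answer: No, fails at both test points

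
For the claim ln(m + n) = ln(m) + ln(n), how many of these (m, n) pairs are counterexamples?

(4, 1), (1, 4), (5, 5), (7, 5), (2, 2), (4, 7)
5

Testing each pair:
(4, 1): LHS = ln(5) ≈ 1.609, RHS = ln(4) ≈ 1.386 → counterexample
(1, 4): LHS = ln(5) ≈ 1.609, RHS = ln(4) ≈ 1.386 → counterexample
(5, 5): LHS = ln(10) ≈ 2.303, RHS = 2·ln(5) ≈ 3.219 → counterexample
(7, 5): LHS = ln(12) ≈ 2.485, RHS = ln(5) + ln(7) ≈ 3.555 → counterexample
(2, 2): LHS = ln(4) ≈ 1.386, RHS = 2·ln(2) ≈ 1.386 → satisfies claim
(4, 7): LHS = ln(11) ≈ 2.398, RHS = ln(4) + ln(7) ≈ 3.332 → counterexample

That makes 5 counterexamples.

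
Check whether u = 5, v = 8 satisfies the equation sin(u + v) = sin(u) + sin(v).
Substituting u = 5, v = 8:

LHS = sin(5 + 8) = sin(13) ≈ 0.4202
RHS = sin(5) + sin(8) ≈ 0.03043

LHS ≠ RHS, so the equation does not hold at this point.

Answer: Fails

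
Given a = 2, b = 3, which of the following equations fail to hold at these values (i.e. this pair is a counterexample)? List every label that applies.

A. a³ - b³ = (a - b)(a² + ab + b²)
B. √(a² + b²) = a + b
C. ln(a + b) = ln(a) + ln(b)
Evaluating each claim at the given values:
A. LHS = -19, RHS = -19 → holds here (LHS = RHS)
B. LHS = √(13) ≈ 3.606, RHS = 5 → fails here (LHS ≠ RHS)
C. LHS = ln(5) ≈ 1.609, RHS = ln(2) + ln(3) ≈ 1.792 → fails here (LHS ≠ RHS)

Answer: B, C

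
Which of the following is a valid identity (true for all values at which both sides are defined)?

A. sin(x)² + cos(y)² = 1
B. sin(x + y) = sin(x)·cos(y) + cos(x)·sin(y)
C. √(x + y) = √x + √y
A: fails at (1, 4) — LHS = cos(4)² + sin(1)² ≈ 1.135, RHS = 1.
B: holds — e.g. at (2, 4), both sides equal sin(6) ≈ -0.2794.
C: fails at (6, 7) — LHS = √(13) ≈ 3.606, RHS = √(6) + √(7) ≈ 5.095.

Answer: B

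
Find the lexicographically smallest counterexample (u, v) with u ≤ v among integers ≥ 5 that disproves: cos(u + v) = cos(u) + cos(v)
(u, v) = (5, 5)

Substituting (5, 5) into the claim:
LHS = cos(5 + 5) = cos(10) ≈ -0.8391
RHS = cos(5) + cos(5) = 2·cos(5) ≈ 0.5673

Since LHS ≠ RHS, this pair disproves the claim, and no lexicographically smaller pair (u ≤ v, integers ≥ 5) does.

For instance (9, 9) is also a counterexample (LHS = cos(18) ≈ 0.6603, RHS = 2·cos(9) ≈ -1.822), but it's lexicographically larger.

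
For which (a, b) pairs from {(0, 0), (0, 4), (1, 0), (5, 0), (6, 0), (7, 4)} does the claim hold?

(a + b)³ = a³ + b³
Testing each pair:
(0, 0): LHS = 0, RHS = 0 → holds
(0, 4): LHS = 64, RHS = 64 → holds
(1, 0): LHS = 1, RHS = 1 → holds
(5, 0): LHS = 125, RHS = 125 → holds
(6, 0): LHS = 216, RHS = 216 → holds
(7, 4): LHS = 1331, RHS = 407 → fails

5 of 6 pairs satisfy the claim.

Answer: (0, 0), (0, 4), (1, 0), (5, 0), (6, 0)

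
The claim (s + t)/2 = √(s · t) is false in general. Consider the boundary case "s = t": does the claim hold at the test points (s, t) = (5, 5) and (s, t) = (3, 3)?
At (5, 5): LHS = 5, RHS = 5 → equal
At (3, 3): LHS = 3, RHS = 3 → equal

So the claim does hold at both of these boundary points, even though it is not an identity.

Answer: Yes, holds at both test points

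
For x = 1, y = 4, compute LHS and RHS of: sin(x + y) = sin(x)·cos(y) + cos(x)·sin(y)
LHS = sin(1 + 4) = sin(5) ≈ -0.9589
RHS = sin(1)·cos(4) + cos(1)·sin(4) = sin(1)·cos(4) + sin(4)·cos(1) ≈ -0.9589

LHS = RHS: the two sides agree.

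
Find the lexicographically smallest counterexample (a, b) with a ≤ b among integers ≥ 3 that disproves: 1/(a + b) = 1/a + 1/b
Substituting (3, 3) into the claim:
LHS = 1/(3 + 3) = 1/6
RHS = 1/3 + 1/3 = 2/3

Since LHS ≠ RHS, this pair disproves the claim, and no lexicographically smaller pair (a ≤ b, integers ≥ 3) does.

For instance (3, 6) is also a counterexample (LHS = 1/9, RHS = 1/2), but it's lexicographically larger.

Answer: (a, b) = (3, 3)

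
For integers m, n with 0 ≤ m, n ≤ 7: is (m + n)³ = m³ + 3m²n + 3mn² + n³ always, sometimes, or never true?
The identity holds for every pair in the range. For instance at (m, n) = (7, 7): both sides equal 2744.

Answer: Always true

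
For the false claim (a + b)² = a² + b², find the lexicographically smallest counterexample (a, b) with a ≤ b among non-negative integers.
(a, b) = (1, 1)

Substituting (1, 1) into the claim:
LHS = (1 + 1)² = 4
RHS = 1² + 1² = 2

Since LHS ≠ RHS, this pair disproves the claim, and no lexicographically smaller pair (a ≤ b, non-negative integers) does.

For instance (2, 6) is also a counterexample (LHS = 64, RHS = 40), but it's lexicographically larger.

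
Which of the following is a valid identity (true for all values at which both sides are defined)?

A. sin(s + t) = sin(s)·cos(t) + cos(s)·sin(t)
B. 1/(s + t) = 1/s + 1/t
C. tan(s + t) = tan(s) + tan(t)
A: holds — e.g. at (3, 7), both sides equal sin(10) ≈ -0.544.
B: fails at (5, 5) — LHS = 1/10, RHS = 2/5.
C: fails at (5, 5) — LHS = tan(10) ≈ 0.6484, RHS = 2·tan(5) ≈ -6.761.

Answer: A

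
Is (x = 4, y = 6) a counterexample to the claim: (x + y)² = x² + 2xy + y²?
No

Substituting x = 4, y = 6:
LHS = (4 + 6)² = 100
RHS = 4² + 2·4·6 + 6² = 100

The sides agree, so this pair does not disprove the claim.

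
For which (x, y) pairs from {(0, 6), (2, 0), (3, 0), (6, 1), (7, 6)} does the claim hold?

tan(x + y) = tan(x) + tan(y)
(0, 6), (2, 0), (3, 0)

Testing each pair:
(0, 6): LHS = tan(6) ≈ -0.291, RHS = tan(6) ≈ -0.291 → holds
(2, 0): LHS = tan(2) ≈ -2.185, RHS = tan(2) ≈ -2.185 → holds
(3, 0): LHS = tan(3) ≈ -0.1425, RHS = tan(3) ≈ -0.1425 → holds
(6, 1): LHS = tan(7) ≈ 0.8714, RHS = tan(6) + tan(1) ≈ 1.266 → fails
(7, 6): LHS = tan(13) ≈ 0.463, RHS = tan(6) + tan(7) ≈ 0.5804 → fails

3 of 5 pairs satisfy the claim.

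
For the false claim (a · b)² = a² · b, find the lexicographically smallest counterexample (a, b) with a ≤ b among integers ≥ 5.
(a, b) = (5, 5)

Substituting (5, 5) into the claim:
LHS = (5 · 5)² = 625
RHS = 5² · 5 = 125

Since LHS ≠ RHS, this pair disproves the claim, and no lexicographically smaller pair (a ≤ b, integers ≥ 5) does.

For instance (7, 8) is also a counterexample (LHS = 3136, RHS = 392), but it's lexicographically larger.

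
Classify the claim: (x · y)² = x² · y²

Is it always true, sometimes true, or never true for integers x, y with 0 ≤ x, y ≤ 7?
Always true

The identity holds for every pair in the range. For instance at (x, y) = (1, 1): both sides equal 1.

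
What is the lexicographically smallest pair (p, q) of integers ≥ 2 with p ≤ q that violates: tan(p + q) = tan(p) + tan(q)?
Substituting (2, 2) into the claim:
LHS = tan(2 + 2) = tan(4) ≈ 1.158
RHS = tan(2) + tan(2) = 2·tan(2) ≈ -4.37

Since LHS ≠ RHS, this pair disproves the claim, and no lexicographically smaller pair (p ≤ q, integers ≥ 2) does.

For instance (2, 3) is also a counterexample (LHS = tan(5) ≈ -3.381, RHS = tan(2) + tan(3) ≈ -2.328), but it's lexicographically larger.

Answer: (p, q) = (2, 2)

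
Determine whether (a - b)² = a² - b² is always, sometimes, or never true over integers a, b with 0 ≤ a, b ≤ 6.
Sometimes true

It holds at (a, b) = (1, 1) (both sides equal 0), but fails at (a, b) = (0, 3) (LHS = 9, RHS = -9).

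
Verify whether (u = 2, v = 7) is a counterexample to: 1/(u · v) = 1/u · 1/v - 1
Substituting u = 2, v = 7:
LHS = 1/(2 · 7) = 1/14
RHS = 1/2 · 1/7 - 1 = -13/14

Since LHS ≠ RHS, this pair disproves the claim.

Answer: Yes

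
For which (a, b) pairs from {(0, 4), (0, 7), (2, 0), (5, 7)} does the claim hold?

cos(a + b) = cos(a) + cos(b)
None

Testing each pair:
(0, 4): LHS = cos(4) ≈ -0.6536, RHS = cos(4) + 1 ≈ 0.3464 → fails
(0, 7): LHS = cos(7) ≈ 0.7539, RHS = cos(7) + 1 ≈ 1.754 → fails
(2, 0): LHS = cos(2) ≈ -0.4161, RHS = cos(2) + 1 ≈ 0.5839 → fails
(5, 7): LHS = cos(12) ≈ 0.8439, RHS = cos(5) + cos(7) ≈ 1.038 → fails

No pair satisfies the claim.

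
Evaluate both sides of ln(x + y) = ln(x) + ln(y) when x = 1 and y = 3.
LHS = ln(1 + 3) = ln(4) ≈ 1.386
RHS = ln(1) + ln(3) = ln(3) ≈ 1.099

LHS ≠ RHS (they differ by about 0.2877), so the equation does not hold here.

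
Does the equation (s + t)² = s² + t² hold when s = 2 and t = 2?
Substituting s = 2, t = 2:

LHS = (2 + 2)² = 16
RHS = 2² + 2² = 8

LHS ≠ RHS, so the equation does not hold at this point.

Answer: Fails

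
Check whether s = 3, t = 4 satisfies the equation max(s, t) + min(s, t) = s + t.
Holds

Substituting s = 3, t = 4:

LHS = max(3, 4) + min(3, 4) = 7
RHS = 3 + 4 = 7

LHS = RHS, so the equation holds at this point.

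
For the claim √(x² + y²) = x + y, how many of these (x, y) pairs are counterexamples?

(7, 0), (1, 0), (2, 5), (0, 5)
1

Testing each pair:
(7, 0): LHS = 7, RHS = 7 → satisfies claim
(1, 0): LHS = 1, RHS = 1 → satisfies claim
(2, 5): LHS = √(29) ≈ 5.385, RHS = 7 → counterexample
(0, 5): LHS = 5, RHS = 5 → satisfies claim

That makes 1 counterexample.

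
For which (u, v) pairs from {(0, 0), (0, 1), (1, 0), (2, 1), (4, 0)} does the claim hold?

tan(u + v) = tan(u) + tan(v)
(0, 0), (0, 1), (1, 0), (4, 0)

Testing each pair:
(0, 0): LHS = 0, RHS = 0 → holds
(0, 1): LHS = tan(1) ≈ 1.557, RHS = tan(1) ≈ 1.557 → holds
(1, 0): LHS = tan(1) ≈ 1.557, RHS = tan(1) ≈ 1.557 → holds
(2, 1): LHS = tan(3) ≈ -0.1425, RHS = tan(2) + tan(1) ≈ -0.6276 → fails
(4, 0): LHS = tan(4) ≈ 1.158, RHS = tan(4) ≈ 1.158 → holds

4 of 5 pairs satisfy the claim.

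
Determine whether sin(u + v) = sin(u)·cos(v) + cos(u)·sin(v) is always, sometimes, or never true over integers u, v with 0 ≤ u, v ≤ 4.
The identity holds for every pair in the range. For instance at (u, v) = (4, 3): both sides equal sin(7) ≈ 0.657.

Answer: Always true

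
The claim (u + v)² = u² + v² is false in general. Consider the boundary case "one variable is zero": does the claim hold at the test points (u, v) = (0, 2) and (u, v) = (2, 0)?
Yes, holds at both test points

At (0, 2): LHS = 4, RHS = 4 → equal
At (2, 0): LHS = 4, RHS = 4 → equal

So the claim does hold at both of these boundary points, even though it is not an identity.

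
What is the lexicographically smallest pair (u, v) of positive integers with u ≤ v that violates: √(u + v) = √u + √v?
Substituting (1, 1) into the claim:
LHS = √(1 + 1) = √(2) ≈ 1.414
RHS = √1 + √1 = 2

Since LHS ≠ RHS, this pair disproves the claim, and no lexicographically smaller pair (u ≤ v, positive integers) does.

For instance (1, 8) is also a counterexample (LHS = 3, RHS = 1 + 2·√(2) ≈ 3.828), but it's lexicographically larger.

Answer: (u, v) = (1, 1)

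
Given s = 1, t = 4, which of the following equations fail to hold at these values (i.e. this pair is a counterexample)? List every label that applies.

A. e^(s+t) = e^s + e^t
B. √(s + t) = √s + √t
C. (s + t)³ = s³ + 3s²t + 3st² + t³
A, B

Evaluating each claim at the given values:
A. LHS = e^5 ≈ 148.4, RHS = e + e^4 ≈ 57.32 → fails here (LHS ≠ RHS)
B. LHS = √(5) ≈ 2.236, RHS = 3 → fails here (LHS ≠ RHS)
C. LHS = 125, RHS = 125 → holds here (LHS = RHS)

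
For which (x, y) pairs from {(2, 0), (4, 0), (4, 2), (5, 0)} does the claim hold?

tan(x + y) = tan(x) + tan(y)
(2, 0), (4, 0), (5, 0)

Testing each pair:
(2, 0): LHS = tan(2) ≈ -2.185, RHS = tan(2) ≈ -2.185 → holds
(4, 0): LHS = tan(4) ≈ 1.158, RHS = tan(4) ≈ 1.158 → holds
(4, 2): LHS = tan(6) ≈ -0.291, RHS = tan(2) + tan(4) ≈ -1.027 → fails
(5, 0): LHS = tan(5) ≈ -3.381, RHS = tan(5) ≈ -3.381 → holds

3 of 4 pairs satisfy the claim.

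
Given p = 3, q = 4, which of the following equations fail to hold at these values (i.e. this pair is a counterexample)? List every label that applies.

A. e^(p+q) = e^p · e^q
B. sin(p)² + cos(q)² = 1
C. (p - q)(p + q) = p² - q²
Evaluating each claim at the given values:
A. LHS = e^7 ≈ 1097, RHS = e^7 ≈ 1097 → holds here (LHS = RHS)
B. LHS = sin(3)² + cos(4)² ≈ 0.4472, RHS = 1 → fails here (LHS ≠ RHS)
C. LHS = -7, RHS = -7 → holds here (LHS = RHS)

Answer: B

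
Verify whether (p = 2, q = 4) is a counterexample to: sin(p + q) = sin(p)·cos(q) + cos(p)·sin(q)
No

Substituting p = 2, q = 4:
LHS = sin(2 + 4) = sin(6) ≈ -0.2794
RHS = sin(2)·cos(4) + cos(2)·sin(4) = sin(2)·cos(4) + sin(4)·cos(2) ≈ -0.2794

The sides agree, so this pair does not disprove the claim.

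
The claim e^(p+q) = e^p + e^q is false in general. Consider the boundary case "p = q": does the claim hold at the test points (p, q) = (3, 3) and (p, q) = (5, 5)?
At (3, 3): LHS = e^6 ≈ 403.4 ≠ RHS = 2·e^3 ≈ 40.17
At (5, 5): LHS = e^10 ≈ 22026.5 ≠ RHS = 2·e^5 ≈ 296.8

Answer: No, fails at both test points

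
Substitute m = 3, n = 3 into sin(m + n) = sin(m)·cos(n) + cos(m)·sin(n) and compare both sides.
LHS = sin(3 + 3) = sin(6) ≈ -0.2794
RHS = sin(3)·cos(3) + cos(3)·sin(3) = 2·sin(3)·cos(3) ≈ -0.2794

LHS = RHS: the two sides agree.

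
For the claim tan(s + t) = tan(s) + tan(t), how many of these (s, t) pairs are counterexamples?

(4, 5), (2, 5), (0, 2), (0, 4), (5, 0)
Testing each pair:
(4, 5): LHS = tan(9) ≈ -0.4523, RHS = tan(5) + tan(4) ≈ -2.223 → counterexample
(2, 5): LHS = tan(7) ≈ 0.8714, RHS = tan(5) + tan(2) ≈ -5.566 → counterexample
(0, 2): LHS = tan(2) ≈ -2.185, RHS = tan(2) ≈ -2.185 → satisfies claim
(0, 4): LHS = tan(4) ≈ 1.158, RHS = tan(4) ≈ 1.158 → satisfies claim
(5, 0): LHS = tan(5) ≈ -3.381, RHS = tan(5) ≈ -3.381 → satisfies claim

That makes 2 counterexamples.

Answer: 2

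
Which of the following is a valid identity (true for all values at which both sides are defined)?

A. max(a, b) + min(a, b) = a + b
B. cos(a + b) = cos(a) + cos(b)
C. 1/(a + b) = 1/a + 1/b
A

A: holds — e.g. at (3, 7), both sides equal 10.
B: fails at (2, 2) — LHS = cos(4) ≈ -0.6536, RHS = 2·cos(2) ≈ -0.8323.
C: fails at (5, 8) — LHS = 1/13, RHS = 13/40.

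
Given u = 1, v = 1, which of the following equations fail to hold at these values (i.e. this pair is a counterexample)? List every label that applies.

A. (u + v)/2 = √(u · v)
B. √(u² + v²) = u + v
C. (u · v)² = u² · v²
Evaluating each claim at the given values:
A. LHS = 1, RHS = 1 → holds here (LHS = RHS)
B. LHS = √(2) ≈ 1.414, RHS = 2 → fails here (LHS ≠ RHS)
C. LHS = 1, RHS = 1 → holds here (LHS = RHS)

Answer: B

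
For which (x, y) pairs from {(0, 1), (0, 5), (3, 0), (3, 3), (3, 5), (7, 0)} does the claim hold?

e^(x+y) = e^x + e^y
Testing each pair:
(0, 1): LHS = e ≈ 2.718, RHS = 1 + e ≈ 3.718 → fails
(0, 5): LHS = e^5 ≈ 148.4, RHS = 1 + e^5 ≈ 149.4 → fails
(3, 0): LHS = e^3 ≈ 20.09, RHS = 1 + e^3 ≈ 21.09 → fails
(3, 3): LHS = e^6 ≈ 403.4, RHS = 2·e^3 ≈ 40.17 → fails
(3, 5): LHS = e^8 ≈ 2981, RHS = e^3 + e^5 ≈ 168.5 → fails
(7, 0): LHS = e^7 ≈ 1097, RHS = 1 + e^7 ≈ 1098 → fails

No pair satisfies the claim.

Answer: None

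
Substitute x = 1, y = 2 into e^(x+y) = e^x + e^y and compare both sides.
LHS = e^(1+2) = e^3 ≈ 20.09
RHS = e^1 + e^2 = e + e^2 ≈ 10.11

LHS ≠ RHS (they differ by about 9.978), so the equation does not hold here.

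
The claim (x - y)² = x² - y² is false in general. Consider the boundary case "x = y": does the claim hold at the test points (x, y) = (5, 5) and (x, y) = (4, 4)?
At (5, 5): LHS = 0, RHS = 0 → equal
At (4, 4): LHS = 0, RHS = 0 → equal

So the claim does hold at both of these boundary points, even though it is not an identity.

Answer: Yes, holds at both test points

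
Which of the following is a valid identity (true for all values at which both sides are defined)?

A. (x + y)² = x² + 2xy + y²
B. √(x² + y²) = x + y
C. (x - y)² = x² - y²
A

A: holds — e.g. at (2, 4), both sides equal 36.
B: fails at (2, 7) — LHS = √(53) ≈ 7.28, RHS = 9.
C: fails at (3, 5) — LHS = 4, RHS = -16.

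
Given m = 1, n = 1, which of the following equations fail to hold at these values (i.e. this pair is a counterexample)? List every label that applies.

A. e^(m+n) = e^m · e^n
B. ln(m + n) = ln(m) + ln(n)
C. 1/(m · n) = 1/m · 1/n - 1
Evaluating each claim at the given values:
A. LHS = e^2 ≈ 7.389, RHS = e^2 ≈ 7.389 → holds here (LHS = RHS)
B. LHS = ln(2) ≈ 0.6931, RHS = 0 → fails here (LHS ≠ RHS)
C. LHS = 1, RHS = 0 → fails here (LHS ≠ RHS)

Answer: B, C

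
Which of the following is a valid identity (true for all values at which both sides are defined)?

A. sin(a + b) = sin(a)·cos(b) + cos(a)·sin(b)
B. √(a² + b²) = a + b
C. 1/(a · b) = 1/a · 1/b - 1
A

A: holds — e.g. at (4, 5), both sides equal sin(9) ≈ 0.4121.
B: fails at (4, 6) — LHS = 2·√(13) ≈ 7.211, RHS = 10.
C: fails at (6, 7) — LHS = 1/42, RHS = -41/42.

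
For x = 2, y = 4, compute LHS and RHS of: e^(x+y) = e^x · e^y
LHS = e^(2+4) = e^6 ≈ 403.4
RHS = e^2 · e^4 = e^6 ≈ 403.4

LHS = RHS: the two sides agree.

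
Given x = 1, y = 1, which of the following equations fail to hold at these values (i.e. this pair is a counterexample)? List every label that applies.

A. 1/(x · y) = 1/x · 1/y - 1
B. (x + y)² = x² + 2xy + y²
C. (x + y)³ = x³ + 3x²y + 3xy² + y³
A

Evaluating each claim at the given values:
A. LHS = 1, RHS = 0 → fails here (LHS ≠ RHS)
B. LHS = 4, RHS = 4 → holds here (LHS = RHS)
C. LHS = 8, RHS = 8 → holds here (LHS = RHS)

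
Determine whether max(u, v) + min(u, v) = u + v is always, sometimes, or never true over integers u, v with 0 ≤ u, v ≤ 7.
The identity holds for every pair in the range. For instance at (u, v) = (3, 6): both sides equal 9.

Answer: Always true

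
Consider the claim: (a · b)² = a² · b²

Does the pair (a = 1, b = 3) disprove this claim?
Substituting a = 1, b = 3:
LHS = (1 · 3)² = 9
RHS = 1² · 3² = 9

The sides agree, so this pair does not disprove the claim.

Answer: No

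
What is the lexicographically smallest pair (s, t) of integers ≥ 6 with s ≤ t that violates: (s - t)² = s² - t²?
Substituting (6, 7) into the claim:
LHS = (6 - 7)² = 1
RHS = 6² - 7² = -13

Since LHS ≠ RHS, this pair disproves the claim, and no lexicographically smaller pair (s ≤ t, integers ≥ 6) does.

For instance (11, 12) is also a counterexample (LHS = 1, RHS = -23), but it's lexicographically larger.

Answer: (s, t) = (6, 7)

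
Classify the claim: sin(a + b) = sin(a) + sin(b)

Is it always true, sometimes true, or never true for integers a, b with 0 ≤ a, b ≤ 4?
Sometimes true

It holds at (a, b) = (0, 1) (both sides equal sin(1) ≈ 0.8415), but fails at (a, b) = (2, 4) (LHS = sin(6) ≈ -0.2794, RHS = sin(4) + sin(2) ≈ 0.1525).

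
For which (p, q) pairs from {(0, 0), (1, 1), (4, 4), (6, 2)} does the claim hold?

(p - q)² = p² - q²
(0, 0), (1, 1), (4, 4)

Testing each pair:
(0, 0): LHS = 0, RHS = 0 → holds
(1, 1): LHS = 0, RHS = 0 → holds
(4, 4): LHS = 0, RHS = 0 → holds
(6, 2): LHS = 16, RHS = 32 → fails

3 of 4 pairs satisfy the claim.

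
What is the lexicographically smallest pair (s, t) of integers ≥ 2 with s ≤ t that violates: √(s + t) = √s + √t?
(s, t) = (2, 2)

Substituting (2, 2) into the claim:
LHS = √(2 + 2) = 2
RHS = √2 + √2 = 2·√(2) ≈ 2.828

Since LHS ≠ RHS, this pair disproves the claim, and no lexicographically smaller pair (s ≤ t, integers ≥ 2) does.

For instance (4, 7) is also a counterexample (LHS = √(11) ≈ 3.317, RHS = 2 + √(7) ≈ 4.646), but it's lexicographically larger.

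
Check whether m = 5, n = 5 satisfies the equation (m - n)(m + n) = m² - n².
Holds

Substituting m = 5, n = 5:

LHS = (5 - 5)(5 + 5) = 0
RHS = 5² - 5² = 0

LHS = RHS, so the equation holds at this point.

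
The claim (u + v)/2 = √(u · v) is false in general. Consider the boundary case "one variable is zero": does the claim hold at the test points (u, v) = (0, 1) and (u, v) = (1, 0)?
At (0, 1): LHS = 1/2 ≠ RHS = 0
At (1, 0): LHS = 1/2 ≠ RHS = 0

Answer: No, fails at both test points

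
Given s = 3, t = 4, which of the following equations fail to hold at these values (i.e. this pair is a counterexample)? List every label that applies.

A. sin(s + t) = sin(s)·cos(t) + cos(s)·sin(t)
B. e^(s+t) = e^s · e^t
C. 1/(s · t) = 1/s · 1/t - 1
C

Evaluating each claim at the given values:
A. LHS = sin(7) ≈ 0.657, RHS = sin(3)·cos(4) + sin(4)·cos(3) ≈ 0.657 → holds here (LHS = RHS)
B. LHS = e^7 ≈ 1097, RHS = e^7 ≈ 1097 → holds here (LHS = RHS)
C. LHS = 1/12, RHS = -11/12 → fails here (LHS ≠ RHS)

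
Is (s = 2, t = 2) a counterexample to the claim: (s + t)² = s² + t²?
Substituting s = 2, t = 2:
LHS = (2 + 2)² = 16
RHS = 2² + 2² = 8

Since LHS ≠ RHS, this pair disproves the claim.

Answer: Yes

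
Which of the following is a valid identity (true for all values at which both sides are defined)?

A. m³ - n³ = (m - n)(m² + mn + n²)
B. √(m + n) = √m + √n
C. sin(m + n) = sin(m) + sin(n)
A

A: holds — e.g. at (4, 6), both sides equal -152.
B: fails at (1, 2) — LHS = √(3) ≈ 1.732, RHS = 1 + √(2) ≈ 2.414.
C: fails at (1, 1) — LHS = sin(2) ≈ 0.9093, RHS = 2·sin(1) ≈ 1.683.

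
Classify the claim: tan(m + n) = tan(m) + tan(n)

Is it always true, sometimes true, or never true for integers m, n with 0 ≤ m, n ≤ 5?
It holds at (m, n) = (0, 4) (both sides equal tan(4) ≈ 1.158), but fails at (m, n) = (3, 3) (LHS = tan(6) ≈ -0.291, RHS = 2·tan(3) ≈ -0.2851).

Answer: Sometimes true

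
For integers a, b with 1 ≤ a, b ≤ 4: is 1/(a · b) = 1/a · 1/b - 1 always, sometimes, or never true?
Never true

The claim fails for every pair in the range. For instance at (a, b) = (3, 4): LHS = 1/12, RHS = -11/12.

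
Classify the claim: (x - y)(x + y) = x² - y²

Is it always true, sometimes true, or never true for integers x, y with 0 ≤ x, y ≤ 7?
Always true

The identity holds for every pair in the range. For instance at (x, y) = (7, 0): both sides equal 49.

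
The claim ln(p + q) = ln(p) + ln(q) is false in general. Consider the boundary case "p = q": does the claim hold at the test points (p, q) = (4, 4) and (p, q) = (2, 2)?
At (4, 4): LHS = ln(8) ≈ 2.079 ≠ RHS = 2·ln(4) ≈ 2.773
At (2, 2): LHS = ln(4) ≈ 1.386, RHS = 2·ln(2) ≈ 1.386 → equal

Answer: Only at (2, 2)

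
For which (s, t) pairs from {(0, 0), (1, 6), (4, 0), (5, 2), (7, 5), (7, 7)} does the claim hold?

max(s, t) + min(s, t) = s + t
Testing each pair:
(0, 0): LHS = 0, RHS = 0 → holds
(1, 6): LHS = 7, RHS = 7 → holds
(4, 0): LHS = 4, RHS = 4 → holds
(5, 2): LHS = 7, RHS = 7 → holds
(7, 5): LHS = 12, RHS = 12 → holds
(7, 7): LHS = 14, RHS = 14 → holds

Every pair satisfies the claim.

Answer: All pairs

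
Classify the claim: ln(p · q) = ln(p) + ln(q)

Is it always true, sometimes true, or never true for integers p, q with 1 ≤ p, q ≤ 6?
The identity holds for every pair in the range. For instance at (p, q) = (4, 1): both sides equal ln(4) ≈ 1.386.

Answer: Always true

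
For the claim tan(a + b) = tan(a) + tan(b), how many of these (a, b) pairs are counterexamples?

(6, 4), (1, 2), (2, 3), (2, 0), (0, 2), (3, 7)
4

Testing each pair:
(6, 4): LHS = tan(10) ≈ 0.6484, RHS = tan(6) + tan(4) ≈ 0.8668 → counterexample
(1, 2): LHS = tan(3) ≈ -0.1425, RHS = tan(2) + tan(1) ≈ -0.6276 → counterexample
(2, 3): LHS = tan(5) ≈ -3.381, RHS = tan(2) + tan(3) ≈ -2.328 → counterexample
(2, 0): LHS = tan(2) ≈ -2.185, RHS = tan(2) ≈ -2.185 → satisfies claim
(0, 2): LHS = tan(2) ≈ -2.185, RHS = tan(2) ≈ -2.185 → satisfies claim
(3, 7): LHS = tan(10) ≈ 0.6484, RHS = tan(3) + tan(7) ≈ 0.7289 → counterexample

That makes 4 counterexamples.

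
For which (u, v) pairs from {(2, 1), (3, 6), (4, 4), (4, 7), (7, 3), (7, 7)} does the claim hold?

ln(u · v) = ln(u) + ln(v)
All pairs

Testing each pair:
(2, 1): LHS = ln(2) ≈ 0.6931, RHS = ln(2) ≈ 0.6931 → holds
(3, 6): LHS = ln(18) ≈ 2.89, RHS = ln(3) + ln(6) ≈ 2.89 → holds
(4, 4): LHS = ln(16) ≈ 2.773, RHS = 2·ln(4) ≈ 2.773 → holds
(4, 7): LHS = ln(28) ≈ 3.332, RHS = ln(4) + ln(7) ≈ 3.332 → holds
(7, 3): LHS = ln(21) ≈ 3.045, RHS = ln(3) + ln(7) ≈ 3.045 → holds
(7, 7): LHS = ln(49) ≈ 3.892, RHS = 2·ln(7) ≈ 3.892 → holds

Every pair satisfies the claim.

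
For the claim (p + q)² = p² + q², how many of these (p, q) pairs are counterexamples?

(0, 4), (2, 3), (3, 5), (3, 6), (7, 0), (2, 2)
Testing each pair:
(0, 4): LHS = 16, RHS = 16 → satisfies claim
(2, 3): LHS = 25, RHS = 13 → counterexample
(3, 5): LHS = 64, RHS = 34 → counterexample
(3, 6): LHS = 81, RHS = 45 → counterexample
(7, 0): LHS = 49, RHS = 49 → satisfies claim
(2, 2): LHS = 16, RHS = 8 → counterexample

That makes 4 counterexamples.

Answer: 4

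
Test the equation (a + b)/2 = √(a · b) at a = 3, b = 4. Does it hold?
Fails

Substituting a = 3, b = 4:

LHS = (3 + 4)/2 = 7/2
RHS = √(3 · 4) = 2·√(3) ≈ 3.464

LHS ≠ RHS, so the equation does not hold at this point.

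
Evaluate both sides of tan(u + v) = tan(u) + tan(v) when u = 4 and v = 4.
LHS = tan(4 + 4) = tan(8) ≈ -6.8
RHS = tan(4) + tan(4) = 2·tan(4) ≈ 2.316

LHS ≠ RHS (they differ by about 9.115), so the equation does not hold here.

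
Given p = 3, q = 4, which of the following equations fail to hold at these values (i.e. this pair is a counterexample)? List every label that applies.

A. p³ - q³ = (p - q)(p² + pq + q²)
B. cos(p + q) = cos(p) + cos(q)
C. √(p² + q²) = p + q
B, C

Evaluating each claim at the given values:
A. LHS = -37, RHS = -37 → holds here (LHS = RHS)
B. LHS = cos(7) ≈ 0.7539, RHS = cos(3) + cos(4) ≈ -1.644 → fails here (LHS ≠ RHS)
C. LHS = 5, RHS = 7 → fails here (LHS ≠ RHS)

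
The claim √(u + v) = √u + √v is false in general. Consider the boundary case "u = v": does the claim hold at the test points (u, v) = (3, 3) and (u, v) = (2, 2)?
At (3, 3): LHS = √(6) ≈ 2.449 ≠ RHS = 2·√(3) ≈ 3.464
At (2, 2): LHS = 2 ≠ RHS = 2·√(2) ≈ 2.828

Answer: No, fails at both test points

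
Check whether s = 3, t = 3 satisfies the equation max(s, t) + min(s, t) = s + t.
Substituting s = 3, t = 3:

LHS = max(3, 3) + min(3, 3) = 6
RHS = 3 + 3 = 6

LHS = RHS, so the equation holds at this point.

Answer: Holds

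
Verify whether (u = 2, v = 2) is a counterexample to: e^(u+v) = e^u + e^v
Yes

Substituting u = 2, v = 2:
LHS = e^(2+2) = e^4 ≈ 54.6
RHS = e^2 + e^2 = 2·e^2 ≈ 14.78

Since LHS ≠ RHS, this pair disproves the claim.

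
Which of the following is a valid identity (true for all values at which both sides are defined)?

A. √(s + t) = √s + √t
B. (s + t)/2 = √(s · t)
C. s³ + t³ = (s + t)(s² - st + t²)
A: fails at (2, 7) — LHS = 3, RHS = √(2) + √(7) ≈ 4.06.
B: fails at (2, 4) — LHS = 3, RHS = 2·√(2) ≈ 2.828.
C: holds — e.g. at (3, 4), both sides equal 91.

Answer: C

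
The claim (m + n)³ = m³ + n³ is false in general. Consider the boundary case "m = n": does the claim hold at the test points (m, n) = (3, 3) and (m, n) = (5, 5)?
At (3, 3): LHS = 216 ≠ RHS = 54
At (5, 5): LHS = 1000 ≠ RHS = 250

Answer: No, fails at both test points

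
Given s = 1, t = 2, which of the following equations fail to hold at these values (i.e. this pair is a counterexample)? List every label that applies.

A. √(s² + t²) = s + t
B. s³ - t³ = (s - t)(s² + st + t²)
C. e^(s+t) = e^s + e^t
Evaluating each claim at the given values:
A. LHS = √(5) ≈ 2.236, RHS = 3 → fails here (LHS ≠ RHS)
B. LHS = -7, RHS = -7 → holds here (LHS = RHS)
C. LHS = e^3 ≈ 20.09, RHS = e + e^2 ≈ 10.11 → fails here (LHS ≠ RHS)

Answer: A, C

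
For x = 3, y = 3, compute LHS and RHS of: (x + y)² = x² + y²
LHS = (3 + 3)² = 36
RHS = 3² + 3² = 18

LHS ≠ RHS, so the equation does not hold here.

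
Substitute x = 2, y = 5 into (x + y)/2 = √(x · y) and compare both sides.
LHS = (2 + 5)/2 = 7/2
RHS = √(2 · 5) = √(10) ≈ 3.162

LHS ≠ RHS (they differ by about 0.3377), so the equation does not hold here.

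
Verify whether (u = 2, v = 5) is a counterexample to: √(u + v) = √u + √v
Yes

Substituting u = 2, v = 5:
LHS = √(2 + 5) = √(7) ≈ 2.646
RHS = √2 + √5 = √(2) + √(5) ≈ 3.65

Since LHS ≠ RHS, this pair disproves the claim.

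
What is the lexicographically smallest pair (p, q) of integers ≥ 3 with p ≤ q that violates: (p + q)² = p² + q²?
(p, q) = (3, 3)

Substituting (3, 3) into the claim:
LHS = (3 + 3)² = 36
RHS = 3² + 3² = 18

Since LHS ≠ RHS, this pair disproves the claim, and no lexicographically smaller pair (p ≤ q, integers ≥ 3) does.

For instance (4, 10) is also a counterexample (LHS = 196, RHS = 116), but it's lexicographically larger.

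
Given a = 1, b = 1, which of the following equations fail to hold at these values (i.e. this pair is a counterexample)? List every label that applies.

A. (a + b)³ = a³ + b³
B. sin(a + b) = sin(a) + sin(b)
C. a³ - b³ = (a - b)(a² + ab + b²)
Evaluating each claim at the given values:
A. LHS = 8, RHS = 2 → fails here (LHS ≠ RHS)
B. LHS = sin(2) ≈ 0.9093, RHS = 2·sin(1) ≈ 1.683 → fails here (LHS ≠ RHS)
C. LHS = 0, RHS = 0 → holds here (LHS = RHS)

Answer: A, B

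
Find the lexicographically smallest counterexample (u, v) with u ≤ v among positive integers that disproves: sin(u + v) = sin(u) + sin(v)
Substituting (1, 1) into the claim:
LHS = sin(1 + 1) = sin(2) ≈ 0.9093
RHS = sin(1) + sin(1) = 2·sin(1) ≈ 1.683

Since LHS ≠ RHS, this pair disproves the claim, and no lexicographically smaller pair (u ≤ v, positive integers) does.

For instance (4, 4) is also a counterexample (LHS = sin(8) ≈ 0.9894, RHS = 2·sin(4) ≈ -1.514), but it's lexicographically larger.

Answer: (u, v) = (1, 1)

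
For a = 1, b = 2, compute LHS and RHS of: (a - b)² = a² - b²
LHS = (1 - 2)² = 1
RHS = 1² - 2² = -3

LHS ≠ RHS, so the equation does not hold here.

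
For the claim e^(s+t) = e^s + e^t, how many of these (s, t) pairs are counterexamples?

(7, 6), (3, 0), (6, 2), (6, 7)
4

Testing each pair:
(7, 6): LHS = e^13 ≈ 442413.4, RHS = e^6 + e^7 ≈ 1500 → counterexample
(3, 0): LHS = e^3 ≈ 20.09, RHS = 1 + e^3 ≈ 21.09 → counterexample
(6, 2): LHS = e^8 ≈ 2981, RHS = e^2 + e^6 ≈ 410.8 → counterexample
(6, 7): LHS = e^13 ≈ 442413.4, RHS = e^6 + e^7 ≈ 1500 → counterexample

That makes 4 counterexamples.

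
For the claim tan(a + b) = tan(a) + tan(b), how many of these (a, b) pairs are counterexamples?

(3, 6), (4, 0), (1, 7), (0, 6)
2

Testing each pair:
(3, 6): LHS = tan(9) ≈ -0.4523, RHS = tan(6) + tan(3) ≈ -0.4336 → counterexample
(4, 0): LHS = tan(4) ≈ 1.158, RHS = tan(4) ≈ 1.158 → satisfies claim
(1, 7): LHS = tan(8) ≈ -6.8, RHS = tan(7) + tan(1) ≈ 2.429 → counterexample
(0, 6): LHS = tan(6) ≈ -0.291, RHS = tan(6) ≈ -0.291 → satisfies claim

That makes 2 counterexamples.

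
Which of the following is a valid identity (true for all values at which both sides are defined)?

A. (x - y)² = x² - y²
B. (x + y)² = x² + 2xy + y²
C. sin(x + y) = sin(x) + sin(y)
B

A: fails at (4, 5) — LHS = 1, RHS = -9.
B: holds — e.g. at (2, 2), both sides equal 16.
C: fails at (2, 3) — LHS = sin(5) ≈ -0.9589, RHS = sin(3) + sin(2) ≈ 1.05.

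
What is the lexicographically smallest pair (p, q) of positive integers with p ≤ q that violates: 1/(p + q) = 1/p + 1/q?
Substituting (1, 1) into the claim:
LHS = 1/(1 + 1) = 1/2
RHS = 1/1 + 1/1 = 2

Since LHS ≠ RHS, this pair disproves the claim, and no lexicographically smaller pair (p ≤ q, positive integers) does.

For instance (4, 8) is also a counterexample (LHS = 1/12, RHS = 3/8), but it's lexicographically larger.

Answer: (p, q) = (1, 1)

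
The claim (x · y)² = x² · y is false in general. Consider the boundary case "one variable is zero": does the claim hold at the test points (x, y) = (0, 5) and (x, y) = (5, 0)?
At (0, 5): LHS = 0, RHS = 0 → equal
At (5, 0): LHS = 0, RHS = 0 → equal

So the claim does hold at both of these boundary points, even though it is not an identity.

Answer: Yes, holds at both test points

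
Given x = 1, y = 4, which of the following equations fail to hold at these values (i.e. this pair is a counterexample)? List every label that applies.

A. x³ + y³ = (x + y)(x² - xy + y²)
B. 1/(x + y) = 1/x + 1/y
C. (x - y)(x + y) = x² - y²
B

Evaluating each claim at the given values:
A. LHS = 65, RHS = 65 → holds here (LHS = RHS)
B. LHS = 1/5, RHS = 5/4 → fails here (LHS ≠ RHS)
C. LHS = -15, RHS = -15 → holds here (LHS = RHS)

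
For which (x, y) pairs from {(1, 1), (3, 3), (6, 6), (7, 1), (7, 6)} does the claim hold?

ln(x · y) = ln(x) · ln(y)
Testing each pair:
(1, 1): LHS = 0, RHS = 0 → holds
(3, 3): LHS = ln(9) ≈ 2.197, RHS = ln(3)² ≈ 1.207 → fails
(6, 6): LHS = ln(36) ≈ 3.584, RHS = ln(6)² ≈ 3.21 → fails
(7, 1): LHS = ln(7) ≈ 1.946, RHS = 0 → fails
(7, 6): LHS = ln(42) ≈ 3.738, RHS = ln(6)·ln(7) ≈ 3.487 → fails

1 of 5 pairs satisfies the claim.

Answer: (1, 1)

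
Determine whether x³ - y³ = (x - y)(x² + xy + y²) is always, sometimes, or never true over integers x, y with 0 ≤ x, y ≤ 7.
Always true

The identity holds for every pair in the range. For instance at (x, y) = (5, 2): both sides equal 117.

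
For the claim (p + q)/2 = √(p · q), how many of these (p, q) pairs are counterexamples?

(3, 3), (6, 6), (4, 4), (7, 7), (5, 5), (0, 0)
0

Testing each pair:
(3, 3): LHS = 3, RHS = 3 → satisfies claim
(6, 6): LHS = 6, RHS = 6 → satisfies claim
(4, 4): LHS = 4, RHS = 4 → satisfies claim
(7, 7): LHS = 7, RHS = 7 → satisfies claim
(5, 5): LHS = 5, RHS = 5 → satisfies claim
(0, 0): LHS = 0, RHS = 0 → satisfies claim

That makes 0 counterexamples.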